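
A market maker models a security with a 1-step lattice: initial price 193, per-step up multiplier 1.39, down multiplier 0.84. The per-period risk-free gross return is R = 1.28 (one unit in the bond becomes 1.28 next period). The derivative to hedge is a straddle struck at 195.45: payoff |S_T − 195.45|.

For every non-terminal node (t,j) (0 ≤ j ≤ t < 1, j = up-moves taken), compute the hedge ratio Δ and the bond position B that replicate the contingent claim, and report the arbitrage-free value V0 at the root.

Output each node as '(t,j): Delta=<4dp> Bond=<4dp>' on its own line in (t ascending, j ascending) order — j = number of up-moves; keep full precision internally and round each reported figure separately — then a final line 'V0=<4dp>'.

(0,0): Delta=0.3720 Bond=-21.0797
V0=50.7203

Risk-neutral probability p* = (R−d)/(u−d) = (1.28−0.84)/(1.39−0.84) = 0.8000.
At expiry t=1: V(1,0)=33.3300, V(1,1)=72.8200
Node (0,0) S=193.0000: V=(p*·72.8200+(1−p*)·33.3300)/1.28=50.7203; Δ=(72.8200−33.3300)/(268.2700−162.1200)=0.3720; B=V−Δ·S=-21.0797
Each (Δ,B) replicates both successor values, so the strategy is self-financing and V0 is arbitrage-free.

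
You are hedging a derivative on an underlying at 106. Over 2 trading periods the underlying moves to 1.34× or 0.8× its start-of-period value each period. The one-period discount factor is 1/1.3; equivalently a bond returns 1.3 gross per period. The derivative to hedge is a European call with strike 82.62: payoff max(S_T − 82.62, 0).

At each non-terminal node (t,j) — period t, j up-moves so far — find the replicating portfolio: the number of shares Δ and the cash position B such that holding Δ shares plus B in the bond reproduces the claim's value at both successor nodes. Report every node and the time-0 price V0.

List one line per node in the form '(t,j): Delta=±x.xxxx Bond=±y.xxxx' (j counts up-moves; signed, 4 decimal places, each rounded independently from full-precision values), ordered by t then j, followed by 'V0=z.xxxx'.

Risk-neutral probability p* = (R−d)/(u−d) = (1.3−0.8)/(1.34−0.8) = 0.9259.
Payoff layer (t=2): V(2,0)=0.0000, V(2,1)=31.0120, V(2,2)=107.7136
Node (1,0) S=84.8000: V=(p*·31.0120+(1−p*)·0.0000)/1.3=22.0883; Δ=(31.0120−0.0000)/(113.6320−67.8400)=0.6772; B=V−Δ·S=-35.3413
Node (1,1) S=142.0400: V=(p*·107.7136+(1−p*)·31.0120)/1.3=78.4862; Δ=(107.7136−31.0120)/(190.3336−113.6320)=1.0000; B=V−Δ·S=-63.5538
Node (0,0) S=106.0000: V=(p*·78.4862+(1−p*)·22.0883)/1.3=57.1604; Δ=(78.4862−22.0883)/(142.0400−84.8000)=0.9853; B=V−Δ·S=-47.2800
The time-0 hedge costs 57.1604, which is the no-arbitrage price.

(0,0): Delta=0.9853 Bond=-47.2800
(1,0): Delta=0.6772 Bond=-35.3413
(1,1): Delta=1.0000 Bond=-63.5538
V0=57.1604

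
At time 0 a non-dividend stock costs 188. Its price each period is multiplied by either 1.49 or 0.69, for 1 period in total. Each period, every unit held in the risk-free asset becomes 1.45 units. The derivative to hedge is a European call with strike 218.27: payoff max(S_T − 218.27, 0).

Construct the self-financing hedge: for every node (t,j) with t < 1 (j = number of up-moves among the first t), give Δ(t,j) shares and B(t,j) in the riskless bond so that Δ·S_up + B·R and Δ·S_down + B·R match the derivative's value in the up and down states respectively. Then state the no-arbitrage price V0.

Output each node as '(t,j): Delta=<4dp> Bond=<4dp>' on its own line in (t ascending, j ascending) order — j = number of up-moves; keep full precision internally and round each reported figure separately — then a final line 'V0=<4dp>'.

(0,0): Delta=0.4112 Bond=-36.7901
V0=40.5224

Risk-neutral probability p* = (R−d)/(u−d) = (1.45−0.69)/(1.49−0.69) = 0.9500.
Terminal values V(1,·): V(1,0)=0.0000, V(1,1)=61.8500
(0,0): S=188.0000. Δ = (V_up−V_dn)/(S_up−S_dn) = (61.8500−0.0000)/(280.1200−129.7200) = 0.4112. V = [p*·61.8500 + (1−p*)·0.0000]/1.45 = 40.5224. B = V − Δ·S = -36.7901.
Each (Δ,B) replicates both successor values, so the strategy is self-financing and V0 is arbitrage-free.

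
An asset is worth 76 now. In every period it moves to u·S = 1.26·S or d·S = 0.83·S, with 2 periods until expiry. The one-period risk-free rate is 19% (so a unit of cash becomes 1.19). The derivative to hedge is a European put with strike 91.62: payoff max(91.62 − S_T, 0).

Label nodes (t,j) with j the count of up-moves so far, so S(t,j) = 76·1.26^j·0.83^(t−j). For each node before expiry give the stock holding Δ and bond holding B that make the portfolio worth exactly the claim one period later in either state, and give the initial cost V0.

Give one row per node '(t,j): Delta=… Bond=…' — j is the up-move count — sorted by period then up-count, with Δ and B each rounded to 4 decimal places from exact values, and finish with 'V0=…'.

(0,0): Delta=-0.3749 Bond=31.5620
(1,0): Delta=-1.0000 Bond=76.9916
(1,1): Delta=-0.2948 Bond=29.8913
V0=3.0714

Since d<R<u, set p* = (R−d)/(u−d) = 0.8372; price each node as the discounted p*-expectation of its children.
At expiry t=2: V(2,0)=39.2636, V(2,1)=12.1392, V(2,2)=0.0000
Node (1,0) S=63.0800: V=(p*·12.1392+(1−p*)·39.2636)/1.19=13.9116; Δ=(12.1392−39.2636)/(79.4808−52.3564)=-1.0000; B=V−Δ·S=76.9916
Node (1,1) S=95.7600: V=(p*·0.0000+(1−p*)·12.1392)/1.19=1.6606; Δ=(0.0000−12.1392)/(120.6576−79.4808)=-0.2948; B=V−Δ·S=29.8913
Node (0,0) S=76.0000: V=(p*·1.6606+(1−p*)·13.9116)/1.19=3.0714; Δ=(1.6606−13.9116)/(95.7600−63.0800)=-0.3749; B=V−Δ·S=31.5620
Each (Δ,B) replicates both successor values, so the strategy is self-financing and V0 is arbitrage-free.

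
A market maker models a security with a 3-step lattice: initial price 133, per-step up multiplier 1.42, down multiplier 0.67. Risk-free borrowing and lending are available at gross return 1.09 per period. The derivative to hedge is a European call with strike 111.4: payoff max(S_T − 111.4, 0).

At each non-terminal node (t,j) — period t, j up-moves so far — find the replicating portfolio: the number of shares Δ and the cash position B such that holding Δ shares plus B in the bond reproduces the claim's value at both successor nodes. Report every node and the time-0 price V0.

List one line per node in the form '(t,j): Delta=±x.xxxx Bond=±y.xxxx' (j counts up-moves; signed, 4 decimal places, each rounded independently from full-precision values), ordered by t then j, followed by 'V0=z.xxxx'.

The replicating-portfolio and risk-neutral prices coincide; use p* = (1.09−0.67)/(1.42−0.67) = 0.5600 for the latter.
Terminal payoffs: V(3,0)=0.0000, V(3,1)=0.0000, V(3,2)=68.2814, V(3,3)=269.4173
Node (2,0) S=59.7037: V=(p*·0.0000+(1−p*)·0.0000)/1.09=0.0000; Δ=(0.0000−0.0000)/(84.7793−40.0015)=0.0000; B=V−Δ·S=0.0000
Node (2,1) S=126.5362: V=(p*·68.2814+(1−p*)·0.0000)/1.09=35.0804; Δ=(68.2814−0.0000)/(179.6814−84.7793)=0.7195; B=V−Δ·S=-55.9615
Node (2,2) S=268.1812: V=(p*·269.4173+(1−p*)·68.2814)/1.09=165.9794; Δ=(269.4173−68.2814)/(380.8173−179.6814)=1.0000; B=V−Δ·S=-102.2018
Node (1,0) S=89.1100: V=(p*·35.0804+(1−p*)·0.0000)/1.09=18.0229; Δ=(35.0804−0.0000)/(126.5362−59.7037)=0.5249; B=V−Δ·S=-28.7509
Node (1,1) S=188.8600: V=(p*·165.9794+(1−p*)·35.0804)/1.09=99.4347; Δ=(165.9794−35.0804)/(268.1812−126.5362)=0.9241; B=V−Δ·S=-75.0973
Node (0,0) S=133.0000: V=(p*·99.4347+(1−p*)·18.0229)/1.09=58.3610; Δ=(99.4347−18.0229)/(188.8600−89.1100)=0.8162; B=V−Δ·S=-50.1880
Self-financing check: at every node Δ·S+B equals the discounted successor values.

(0,0): Delta=0.8162 Bond=-50.1880
(1,0): Delta=0.5249 Bond=-28.7509
(1,1): Delta=0.9241 Bond=-75.0973
(2,0): Delta=0.0000 Bond=0.0000
(2,1): Delta=0.7195 Bond=-55.9615
(2,2): Delta=1.0000 Bond=-102.2018
V0=58.3610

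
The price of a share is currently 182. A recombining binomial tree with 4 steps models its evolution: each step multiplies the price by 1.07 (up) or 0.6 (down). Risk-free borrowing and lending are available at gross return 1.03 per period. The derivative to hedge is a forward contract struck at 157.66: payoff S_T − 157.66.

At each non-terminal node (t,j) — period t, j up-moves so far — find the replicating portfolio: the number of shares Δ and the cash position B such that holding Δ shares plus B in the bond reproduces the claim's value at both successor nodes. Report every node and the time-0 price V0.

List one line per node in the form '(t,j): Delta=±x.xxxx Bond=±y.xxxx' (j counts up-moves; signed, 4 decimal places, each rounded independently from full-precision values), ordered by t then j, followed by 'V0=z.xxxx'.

(0,0): Delta=1.0000 Bond=-140.0789
(1,0): Delta=1.0000 Bond=-144.2812
(1,1): Delta=1.0000 Bond=-144.2812
(2,0): Delta=1.0000 Bond=-148.6097
(2,1): Delta=1.0000 Bond=-148.6097
(2,2): Delta=1.0000 Bond=-148.6097
(3,0): Delta=1.0000 Bond=-153.0680
(3,1): Delta=1.0000 Bond=-153.0680
(3,2): Delta=1.0000 Bond=-153.0680
(3,3): Delta=1.0000 Bond=-153.0680
V0=41.9211

Since d<R<u, set p* = (R−d)/(u−d) = 0.9149; price each node as the discounted p*-expectation of its children.
Terminal payoffs: V(4,0)=-134.0728, V(4,1)=-115.5962, V(4,2)=-82.6462, V(4,3)=-23.8853, V(4,4)=80.9049
Node (3,0) S=39.3120: V=(p*·-115.5962+(1−p*)·-134.0728)/1.03=-113.7560; Δ=(-115.5962−-134.0728)/(42.0638−23.5872)=1.0000; B=V−Δ·S=-153.0680
Node (3,1) S=70.1064: V=(p*·-82.6462+(1−p*)·-115.5962)/1.03=-82.9616; Δ=(-82.6462−-115.5962)/(75.0138−42.0638)=1.0000; B=V−Δ·S=-153.0680
Node (3,2) S=125.0231: V=(p*·-23.8853+(1−p*)·-82.6462)/1.03=-28.0449; Δ=(-23.8853−-82.6462)/(133.7747−75.0138)=1.0000; B=V−Δ·S=-153.0680
Node (3,3) S=222.9578: V=(p*·80.9049+(1−p*)·-23.8853)/1.03=69.8899; Δ=(80.9049−-23.8853)/(238.5649−133.7747)=1.0000; B=V−Δ·S=-153.0680
Node (2,0) S=65.5200: V=(p*·-82.9616+(1−p*)·-113.7560)/1.03=-83.0897; Δ=(-82.9616−-113.7560)/(70.1064−39.3120)=1.0000; B=V−Δ·S=-148.6097
Node (2,1) S=116.8440: V=(p*·-28.0449+(1−p*)·-82.9616)/1.03=-31.7657; Δ=(-28.0449−-82.9616)/(125.0231−70.1064)=1.0000; B=V−Δ·S=-148.6097
Node (2,2) S=208.3718: V=(p*·69.8899+(1−p*)·-28.0449)/1.03=59.7621; Δ=(69.8899−-28.0449)/(222.9578−125.0231)=1.0000; B=V−Δ·S=-148.6097
Node (1,0) S=109.2000: V=(p*·-31.7657+(1−p*)·-83.0897)/1.03=-35.0812; Δ=(-31.7657−-83.0897)/(116.8440−65.5200)=1.0000; B=V−Δ·S=-144.2812
Node (1,1) S=194.7400: V=(p*·59.7621+(1−p*)·-31.7657)/1.03=50.4588; Δ=(59.7621−-31.7657)/(208.3718−116.8440)=1.0000; B=V−Δ·S=-144.2812
Node (0,0) S=182.0000: V=(p*·50.4588+(1−p*)·-35.0812)/1.03=41.9211; Δ=(50.4588−-35.0812)/(194.7400−109.2000)=1.0000; B=V−Δ·S=-140.0789
Each (Δ,B) replicates both successor values, so the strategy is self-financing and V0 is arbitrage-free.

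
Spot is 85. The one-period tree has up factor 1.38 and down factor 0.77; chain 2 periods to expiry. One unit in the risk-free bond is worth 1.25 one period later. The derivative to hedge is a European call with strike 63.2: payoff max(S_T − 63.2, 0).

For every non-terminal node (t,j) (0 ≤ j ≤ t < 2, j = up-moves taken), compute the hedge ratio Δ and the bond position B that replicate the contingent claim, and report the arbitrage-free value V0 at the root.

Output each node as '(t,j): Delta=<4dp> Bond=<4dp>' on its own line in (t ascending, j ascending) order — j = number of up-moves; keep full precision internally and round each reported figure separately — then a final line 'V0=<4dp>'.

(0,0): Delta=0.9579 Bond=-36.4973
(1,0): Delta=0.6793 Bond=-27.3878
(1,1): Delta=1.0000 Bond=-50.5600
V0=44.9242

Risk-neutral probability p* = (R−d)/(u−d) = (1.25−0.77)/(1.38−0.77) = 0.7869.
At expiry t=2: V(2,0)=0.0000, V(2,1)=27.1210, V(2,2)=98.6740
  t=1,j=0: stock 65.4500 → up 90.3210 (V=27.1210), down 50.3965 (V=0.0000). Price 17.0729; hedge Δ=0.6793, bond B=-27.3878.
  t=1,j=1: stock 117.3000 → up 161.8740 (V=98.6740), down 90.3210 (V=27.1210). Price 66.7400; hedge Δ=1.0000, bond B=-50.5600.
  t=0,j=0: stock 85.0000 → up 117.3000 (V=66.7400), down 65.4500 (V=17.0729). Price 44.9242; hedge Δ=0.9579, bond B=-36.4973.
Each (Δ,B) replicates both successor values, so the strategy is self-financing and V0 is arbitrage-free.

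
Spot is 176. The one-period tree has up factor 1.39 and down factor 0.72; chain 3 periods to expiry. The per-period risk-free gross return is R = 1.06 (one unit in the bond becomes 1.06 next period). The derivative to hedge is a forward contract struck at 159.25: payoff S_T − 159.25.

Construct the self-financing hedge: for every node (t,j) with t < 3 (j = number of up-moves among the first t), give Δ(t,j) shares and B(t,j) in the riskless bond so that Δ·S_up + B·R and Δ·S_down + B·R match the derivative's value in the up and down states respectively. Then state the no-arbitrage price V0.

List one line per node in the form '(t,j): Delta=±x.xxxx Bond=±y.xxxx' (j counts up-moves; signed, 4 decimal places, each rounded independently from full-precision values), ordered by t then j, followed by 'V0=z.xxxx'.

Since d<R<u, set p* = (R−d)/(u−d) = 0.5075; price each node as the discounted p*-expectation of its children.
Payoff layer (t=3): V(3,0)=-93.5584, V(3,1)=-32.4286, V(3,2)=85.5857, V(3,3)=313.4189
(2,0): S=91.2384. Δ = (V_up−V_dn)/(S_up−S_dn) = (-32.4286−-93.5584)/(126.8214−65.6916) = 1.0000. V = [p*·-32.4286 + (1−p*)·-93.5584]/1.06 = -58.9974. B = V − Δ·S = -150.2358.
(2,1): S=176.1408. Δ = (V_up−V_dn)/(S_up−S_dn) = (85.5857−-32.4286)/(244.8357−126.8214) = 1.0000. V = [p*·85.5857 + (1−p*)·-32.4286]/1.06 = 25.9050. B = V − Δ·S = -150.2358.
(2,2): S=340.0496. Δ = (V_up−V_dn)/(S_up−S_dn) = (313.4189−85.5857)/(472.6689−244.8357) = 1.0000. V = [p*·313.4189 + (1−p*)·85.5857]/1.06 = 189.8138. B = V − Δ·S = -150.2358.
(1,0): S=126.7200. Δ = (V_up−V_dn)/(S_up−S_dn) = (25.9050−-58.9974)/(176.1408−91.2384) = 1.0000. V = [p*·25.9050 + (1−p*)·-58.9974]/1.06 = -15.0119. B = V − Δ·S = -141.7319.
(1,1): S=244.6400. Δ = (V_up−V_dn)/(S_up−S_dn) = (189.8138−25.9050)/(340.0496−176.1408) = 1.0000. V = [p*·189.8138 + (1−p*)·25.9050]/1.06 = 102.9081. B = V − Δ·S = -141.7319.
(0,0): S=176.0000. Δ = (V_up−V_dn)/(S_up−S_dn) = (102.9081−-15.0119)/(244.6400−126.7200) = 1.0000. V = [p*·102.9081 + (1−p*)·-15.0119]/1.06 = 42.2906. B = V − Δ·S = -133.7094.
Check: Δ(0,0)·S0 + B(0,0) = 42.2906 = V0.

(0,0): Delta=1.0000 Bond=-133.7094
(1,0): Delta=1.0000 Bond=-141.7319
(1,1): Delta=1.0000 Bond=-141.7319
(2,0): Delta=1.0000 Bond=-150.2358
(2,1): Delta=1.0000 Bond=-150.2358
(2,2): Delta=1.0000 Bond=-150.2358
V0=42.2906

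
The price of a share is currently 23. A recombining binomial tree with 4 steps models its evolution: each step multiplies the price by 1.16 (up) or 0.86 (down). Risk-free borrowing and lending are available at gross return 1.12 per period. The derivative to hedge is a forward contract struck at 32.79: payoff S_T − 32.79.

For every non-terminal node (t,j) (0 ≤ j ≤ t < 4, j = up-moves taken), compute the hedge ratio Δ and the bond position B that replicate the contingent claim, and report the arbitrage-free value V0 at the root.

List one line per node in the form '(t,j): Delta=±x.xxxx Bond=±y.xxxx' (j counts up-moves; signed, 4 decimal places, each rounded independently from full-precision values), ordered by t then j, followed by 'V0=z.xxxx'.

(0,0): Delta=1.0000 Bond=-20.8386
(1,0): Delta=1.0000 Bond=-23.3393
(1,1): Delta=1.0000 Bond=-23.3393
(2,0): Delta=1.0000 Bond=-26.1400
(2,1): Delta=1.0000 Bond=-26.1400
(2,2): Delta=1.0000 Bond=-26.1400
(3,0): Delta=1.0000 Bond=-29.2768
(3,1): Delta=1.0000 Bond=-29.2768
(3,2): Delta=1.0000 Bond=-29.2768
(3,3): Delta=1.0000 Bond=-29.2768
V0=2.1614

Since d<R<u, set p* = (R−d)/(u−d) = 0.8667; price each node as the discounted p*-expectation of its children.
Payoff layer (t=4): V(4,0)=-20.2088, V(4,1)=-15.8200, V(4,2)=-9.9003, V(4,3)=-1.9155, V(4,4)=8.8547
(3,0): S=14.6293. Δ = (V_up−V_dn)/(S_up−S_dn) = (-15.8200−-20.2088)/(16.9700−12.5812) = 1.0000. V = [p*·-15.8200 + (1−p*)·-20.2088]/1.12 = -14.6475. B = V − Δ·S = -29.2768.
(3,1): S=19.7325. Δ = (V_up−V_dn)/(S_up−S_dn) = (-9.9003−-15.8200)/(22.8897−16.9700) = 1.0000. V = [p*·-9.9003 + (1−p*)·-15.8200]/1.12 = -9.5443. B = V − Δ·S = -29.2768.
(3,2): S=26.6160. Δ = (V_up−V_dn)/(S_up−S_dn) = (-1.9155−-9.9003)/(30.8745−22.8897) = 1.0000. V = [p*·-1.9155 + (1−p*)·-9.9003]/1.12 = -2.6608. B = V − Δ·S = -29.2768.
(3,3): S=35.9006. Δ = (V_up−V_dn)/(S_up−S_dn) = (8.8547−-1.9155)/(41.6447−30.8745) = 1.0000. V = [p*·8.8547 + (1−p*)·-1.9155]/1.12 = 6.6238. B = V − Δ·S = -29.2768.
(2,0): S=17.0108. Δ = (V_up−V_dn)/(S_up−S_dn) = (-9.5443−-14.6475)/(19.7325−14.6293) = 1.0000. V = [p*·-9.5443 + (1−p*)·-14.6475]/1.12 = -9.1292. B = V − Δ·S = -26.1400.
(2,1): S=22.9448. Δ = (V_up−V_dn)/(S_up−S_dn) = (-2.6608−-9.5443)/(26.6160−19.7325) = 1.0000. V = [p*·-2.6608 + (1−p*)·-9.5443]/1.12 = -3.1952. B = V − Δ·S = -26.1400.
(2,2): S=30.9488. Δ = (V_up−V_dn)/(S_up−S_dn) = (6.6238−-2.6608)/(35.9006−26.6160) = 1.0000. V = [p*·6.6238 + (1−p*)·-2.6608]/1.12 = 4.8088. B = V − Δ·S = -26.1400.
(1,0): S=19.7800. Δ = (V_up−V_dn)/(S_up−S_dn) = (-3.1952−-9.1292)/(22.9448−17.0108) = 1.0000. V = [p*·-3.1952 + (1−p*)·-9.1292]/1.12 = -3.5593. B = V − Δ·S = -23.3393.
(1,1): S=26.6800. Δ = (V_up−V_dn)/(S_up−S_dn) = (4.8088−-3.1952)/(30.9488−22.9448) = 1.0000. V = [p*·4.8088 + (1−p*)·-3.1952]/1.12 = 3.3407. B = V − Δ·S = -23.3393.
(0,0): S=23.0000. Δ = (V_up−V_dn)/(S_up−S_dn) = (3.3407−-3.5593)/(26.6800−19.7800) = 1.0000. V = [p*·3.3407 + (1−p*)·-3.5593]/1.12 = 2.1614. B = V − Δ·S = -20.8386.
Self-financing check: at every node Δ·S+B equals the discounted successor values.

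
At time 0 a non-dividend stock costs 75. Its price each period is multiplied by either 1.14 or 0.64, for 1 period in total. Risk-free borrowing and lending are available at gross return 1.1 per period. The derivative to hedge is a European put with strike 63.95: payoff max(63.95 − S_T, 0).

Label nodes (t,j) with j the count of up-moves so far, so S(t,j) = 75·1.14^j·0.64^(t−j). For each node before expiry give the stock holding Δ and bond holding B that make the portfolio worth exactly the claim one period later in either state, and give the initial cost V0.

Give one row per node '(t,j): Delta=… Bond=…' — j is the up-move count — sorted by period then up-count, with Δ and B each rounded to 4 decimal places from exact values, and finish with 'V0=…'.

(0,0): Delta=-0.4253 Bond=33.0600
V0=1.1600

The replicating-portfolio and risk-neutral prices coincide; use p* = (1.1−0.64)/(1.14−0.64) = 0.9200 for the latter.
At expiry t=1: V(1,0)=15.9500, V(1,1)=0.0000
(0,0): S=75.0000. Δ = (V_up−V_dn)/(S_up−S_dn) = (0.0000−15.9500)/(85.5000−48.0000) = -0.4253. V = [p*·0.0000 + (1−p*)·15.9500]/1.1 = 1.1600. B = V − Δ·S = 33.0600.
Self-financing check: at every node Δ·S+B equals the discounted successor values.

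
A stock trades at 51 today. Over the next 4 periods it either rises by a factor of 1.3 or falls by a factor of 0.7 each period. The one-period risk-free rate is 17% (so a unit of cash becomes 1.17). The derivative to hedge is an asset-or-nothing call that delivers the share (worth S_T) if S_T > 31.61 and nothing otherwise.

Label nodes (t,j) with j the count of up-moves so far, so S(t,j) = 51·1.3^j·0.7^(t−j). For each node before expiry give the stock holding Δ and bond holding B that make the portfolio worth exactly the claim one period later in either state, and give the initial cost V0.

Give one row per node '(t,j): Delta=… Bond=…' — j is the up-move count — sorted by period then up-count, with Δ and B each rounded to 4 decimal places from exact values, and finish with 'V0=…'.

(0,0): Delta=1.0490 Bond=-2.9007
(1,0): Delta=1.2465 Bond=-10.4427
(1,1): Delta=1.0196 Bond=-1.4442
(2,0): Delta=1.8858 Bond=-28.1952
(2,1): Delta=1.1512 Bond=-7.7987
(2,2): Delta=1.0000 Bond=0.0000
(3,0): Delta=0.0000 Bond=0.0000
(3,1): Delta=2.1667 Bond=-42.1128
(3,2): Delta=1.0000 Bond=0.0000
(3,3): Delta=1.0000 Bond=0.0000
V0=50.5988

No-arbitrage ⇒ martingale measure with p* = (R−d)/(u−d) = 0.7833.
At expiry t=4: V(4,0)=0.0000, V(4,1)=0.0000, V(4,2)=42.2331, V(4,3)=78.4329, V(4,4)=145.6611
(3,0): S=17.4930. Δ = (V_up−V_dn)/(S_up−S_dn) = (0.0000−0.0000)/(22.7409−12.2451) = 0.0000. V = [p*·0.0000 + (1−p*)·0.0000]/1.17 = 0.0000. B = V − Δ·S = 0.0000.
(3,1): S=32.4870. Δ = (V_up−V_dn)/(S_up−S_dn) = (42.2331−0.0000)/(42.2331−22.7409) = 2.1667. V = [p*·42.2331 + (1−p*)·0.0000]/1.17 = 28.2757. B = V − Δ·S = -42.1128.
(3,2): S=60.3330. Δ = (V_up−V_dn)/(S_up−S_dn) = (78.4329−42.2331)/(78.4329−42.2331) = 1.0000. V = [p*·78.4329 + (1−p*)·42.2331]/1.17 = 60.3330. B = V − Δ·S = 0.0000.
(3,3): S=112.0470. Δ = (V_up−V_dn)/(S_up−S_dn) = (145.6611−78.4329)/(145.6611−78.4329) = 1.0000. V = [p*·145.6611 + (1−p*)·78.4329]/1.17 = 112.0470. B = V − Δ·S = 0.0000.
(2,0): S=24.9900. Δ = (V_up−V_dn)/(S_up−S_dn) = (28.2757−0.0000)/(32.4870−17.4930) = 1.8858. V = [p*·28.2757 + (1−p*)·0.0000]/1.17 = 18.9310. B = V − Δ·S = -28.1952.
(2,1): S=46.4100. Δ = (V_up−V_dn)/(S_up−S_dn) = (60.3330−28.2757)/(60.3330−32.4870) = 1.1512. V = [p*·60.3330 + (1−p*)·28.2757]/1.17 = 45.6301. B = V − Δ·S = -7.7987.
(2,2): S=86.1900. Δ = (V_up−V_dn)/(S_up−S_dn) = (112.0470−60.3330)/(112.0470−60.3330) = 1.0000. V = [p*·112.0470 + (1−p*)·60.3330]/1.17 = 86.1900. B = V − Δ·S = 0.0000.
(1,0): S=35.7000. Δ = (V_up−V_dn)/(S_up−S_dn) = (45.6301−18.9310)/(46.4100−24.9900) = 1.2465. V = [p*·45.6301 + (1−p*)·18.9310]/1.17 = 34.0558. B = V − Δ·S = -10.4427.
(1,1): S=66.3000. Δ = (V_up−V_dn)/(S_up−S_dn) = (86.1900−45.6301)/(86.1900−46.4100) = 1.0196. V = [p*·86.1900 + (1−p*)·45.6301]/1.17 = 66.1556. B = V − Δ·S = -1.4442.
(0,0): S=51.0000. Δ = (V_up−V_dn)/(S_up−S_dn) = (66.1556−34.0558)/(66.3000−35.7000) = 1.0490. V = [p*·66.1556 + (1−p*)·34.0558]/1.17 = 50.5988. B = V − Δ·S = -2.9007.
The time-0 hedge costs 50.5988, which is the no-arbitrage price.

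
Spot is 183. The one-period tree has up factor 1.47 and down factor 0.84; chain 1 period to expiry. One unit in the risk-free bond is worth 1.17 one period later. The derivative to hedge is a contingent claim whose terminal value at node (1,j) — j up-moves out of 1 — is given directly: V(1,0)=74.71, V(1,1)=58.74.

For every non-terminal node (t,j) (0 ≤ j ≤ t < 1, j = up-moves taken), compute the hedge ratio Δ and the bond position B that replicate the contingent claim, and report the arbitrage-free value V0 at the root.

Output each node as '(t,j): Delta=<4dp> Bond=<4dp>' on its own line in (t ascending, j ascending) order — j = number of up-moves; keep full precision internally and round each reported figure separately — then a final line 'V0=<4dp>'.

Risk-neutral probability p* = (R−d)/(u−d) = (1.17−0.84)/(1.47−0.84) = 0.5238.
At expiry t=1: V(1,0)=74.7100, V(1,1)=58.7400
(0,0): S=183.0000. Δ = (V_up−V_dn)/(S_up−S_dn) = (58.7400−74.7100)/(269.0100−153.7200) = -0.1385. V = [p*·58.7400 + (1−p*)·74.7100]/1.17 = 56.7049. B = V − Δ·S = 82.0541.
Self-financing check: at every node Δ·S+B equals the discounted successor values.

(0,0): Delta=-0.1385 Bond=82.0541
V0=56.7049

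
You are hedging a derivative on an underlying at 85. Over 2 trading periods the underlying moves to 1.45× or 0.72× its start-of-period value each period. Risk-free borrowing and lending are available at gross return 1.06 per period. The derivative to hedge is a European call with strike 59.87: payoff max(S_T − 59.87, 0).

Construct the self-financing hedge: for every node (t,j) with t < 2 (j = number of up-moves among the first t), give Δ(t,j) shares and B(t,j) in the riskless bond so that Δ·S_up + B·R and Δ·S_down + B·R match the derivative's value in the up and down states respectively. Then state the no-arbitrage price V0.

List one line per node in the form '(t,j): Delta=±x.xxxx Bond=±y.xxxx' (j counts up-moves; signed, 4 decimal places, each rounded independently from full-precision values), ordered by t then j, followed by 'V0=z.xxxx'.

(0,0): Delta=0.8716 Bond=-38.3562
(1,0): Delta=0.6462 Bond=-26.8628
(1,1): Delta=1.0000 Bond=-56.4811
V0=35.7310

Under the risk-neutral measure, an up-move has probability p* = (R−d)/(u−d) = 0.4658 and values discount at R = 1.06.
Payoff layer (t=2): V(2,0)=0.0000, V(2,1)=28.8700, V(2,2)=118.8425
  t=1,j=0: stock 61.2000 → up 88.7400 (V=28.8700), down 44.0640 (V=0.0000). Price 12.6852; hedge Δ=0.6462, bond B=-26.8628.
  t=1,j=1: stock 123.2500 → up 178.7125 (V=118.8425), down 88.7400 (V=28.8700). Price 66.7689; hedge Δ=1.0000, bond B=-56.4811.
  t=0,j=0: stock 85.0000 → up 123.2500 (V=66.7689), down 61.2000 (V=12.6852). Price 35.7310; hedge Δ=0.8716, bond B=-38.3562.
Root portfolio cost Δ·85+B reproduces V0=35.7310.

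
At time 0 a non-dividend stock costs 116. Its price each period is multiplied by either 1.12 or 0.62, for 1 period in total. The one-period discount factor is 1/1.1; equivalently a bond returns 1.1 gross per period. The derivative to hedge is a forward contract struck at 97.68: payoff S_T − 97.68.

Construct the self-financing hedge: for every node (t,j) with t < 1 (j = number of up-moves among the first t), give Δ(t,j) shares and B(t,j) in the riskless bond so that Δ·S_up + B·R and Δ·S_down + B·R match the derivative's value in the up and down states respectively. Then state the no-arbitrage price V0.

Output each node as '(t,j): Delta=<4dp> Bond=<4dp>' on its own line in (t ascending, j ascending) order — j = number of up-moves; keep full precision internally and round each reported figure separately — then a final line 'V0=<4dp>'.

(0,0): Delta=1.0000 Bond=-88.8000
V0=27.2000

No-arbitrage ⇒ martingale measure with p* = (R−d)/(u−d) = 0.9600.
Terminal payoffs: V(1,0)=-25.7600, V(1,1)=32.2400
  t=0,j=0: stock 116.0000 → up 129.9200 (V=32.2400), down 71.9200 (V=-25.7600). Price 27.2000; hedge Δ=1.0000, bond B=-88.8000.
Each (Δ,B) replicates both successor values, so the strategy is self-financing and V0 is arbitrage-free.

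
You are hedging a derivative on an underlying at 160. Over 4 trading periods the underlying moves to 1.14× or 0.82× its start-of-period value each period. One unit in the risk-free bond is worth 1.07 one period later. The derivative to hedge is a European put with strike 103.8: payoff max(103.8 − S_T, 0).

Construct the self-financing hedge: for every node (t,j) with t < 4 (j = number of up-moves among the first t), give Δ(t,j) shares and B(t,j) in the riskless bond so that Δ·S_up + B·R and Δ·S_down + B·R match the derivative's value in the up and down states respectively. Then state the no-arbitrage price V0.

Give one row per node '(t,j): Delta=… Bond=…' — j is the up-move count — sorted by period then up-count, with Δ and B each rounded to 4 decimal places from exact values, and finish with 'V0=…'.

(0,0): Delta=-0.0105 Bond=1.8136
(1,0): Delta=-0.0511 Bond=7.2655
(1,1): Delta=-0.0023 Bond=0.4495
(2,0): Delta=-0.2362 Bond=27.6857
(2,1): Delta=-0.0138 Bond=2.1989
(2,2): Delta=0.0000 Bond=0.0000
(3,0): Delta=-1.0000 Bond=97.0093
(3,1): Delta=-0.0823 Bond=10.7557
(3,2): Delta=0.0000 Bond=0.0000
(3,3): Delta=0.0000 Bond=0.0000
V0=0.1356

Since d<R<u, set p* = (R−d)/(u−d) = 0.7813; price each node as the discounted p*-expectation of its children.
At expiry t=4: V(4,0)=31.4605, V(4,1)=3.2305, V(4,2)=0.0000, V(4,3)=0.0000, V(4,4)=0.0000
  t=3,j=0: stock 88.2189 → up 100.5695 (V=3.2305), down 72.3395 (V=31.4605). Price 8.7905; hedge Δ=-1.0000, bond B=97.0093.
  t=3,j=1: stock 122.6458 → up 139.8162 (V=0.0000), down 100.5695 (V=3.2305). Price 0.6604; hedge Δ=-0.0823, bond B=10.7557.
  t=3,j=2: stock 170.5075 → up 194.3786 (V=0.0000), down 139.8162 (V=0.0000). Price 0.0000; hedge Δ=0.0000, bond B=0.0000.
  t=3,j=3: stock 237.0470 → up 270.2336 (V=0.0000), down 194.3786 (V=0.0000). Price 0.0000; hedge Δ=0.0000, bond B=0.0000.
  t=2,j=0: stock 107.5840 → up 122.6458 (V=0.6604), down 88.2189 (V=8.7905). Price 2.2793; hedge Δ=-0.2362, bond B=27.6857.
  t=2,j=1: stock 149.5680 → up 170.5075 (V=0.0000), down 122.6458 (V=0.6604). Price 0.1350; hedge Δ=-0.0138, bond B=2.1989.
  t=2,j=2: stock 207.9360 → up 237.0470 (V=0.0000), down 170.5075 (V=0.0000). Price 0.0000; hedge Δ=0.0000, bond B=0.0000.
  t=1,j=0: stock 131.2000 → up 149.5680 (V=0.1350), down 107.5840 (V=2.2793). Price 0.5646; hedge Δ=-0.0511, bond B=7.2655.
  t=1,j=1: stock 182.4000 → up 207.9360 (V=0.0000), down 149.5680 (V=0.1350). Price 0.0276; hedge Δ=-0.0023, bond B=0.4495.
  t=0,j=0: stock 160.0000 → up 182.4000 (V=0.0276), down 131.2000 (V=0.5646). Price 0.1356; hedge Δ=-0.0105, bond B=1.8136.
Root portfolio cost Δ·160+B reproduces V0=0.1356.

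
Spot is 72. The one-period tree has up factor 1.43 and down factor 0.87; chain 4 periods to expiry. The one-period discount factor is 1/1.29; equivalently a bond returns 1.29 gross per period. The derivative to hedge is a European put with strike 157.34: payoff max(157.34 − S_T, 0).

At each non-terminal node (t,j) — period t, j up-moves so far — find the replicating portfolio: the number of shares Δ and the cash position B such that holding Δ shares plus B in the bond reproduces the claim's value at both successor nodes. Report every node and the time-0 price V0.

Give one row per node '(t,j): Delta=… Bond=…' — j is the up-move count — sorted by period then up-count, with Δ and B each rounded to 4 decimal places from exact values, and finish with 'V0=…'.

(0,0): Delta=-0.2994 Bond=26.7336
(1,0): Delta=-0.7511 Bond=62.7783
(1,1): Delta=-0.2078 Bond=25.0556
(2,0): Delta=-1.0000 Bond=94.5496
(2,1): Delta=-0.7006 Bond=76.4622
(2,2): Delta=-0.1079 Bond=17.6083
(3,0): Delta=-1.0000 Bond=121.9690
(3,1): Delta=-1.0000 Bond=121.9690
(3,2): Delta=-0.6399 Bond=90.8586
(3,3): Delta=0.0000 Bond=0.0000
V0=5.1757

Risk-neutral probability p* = (R−d)/(u−d) = (1.29−0.87)/(1.43−0.87) = 0.7500.
Payoff layer (t=4): V(4,0)=116.0914, V(4,1)=89.5405, V(4,2)=45.8995, V(4,3)=0.0000, V(4,4)=0.0000
Node (3,0) S=47.4122: V=(p*·89.5405+(1−p*)·116.0914)/1.29=74.5568; Δ=(89.5405−116.0914)/(67.7995−41.2486)=-1.0000; B=V−Δ·S=121.9690
Node (3,1) S=77.9304: V=(p*·45.8995+(1−p*)·89.5405)/1.29=44.0386; Δ=(45.8995−89.5405)/(111.4405−67.7995)=-1.0000; B=V−Δ·S=121.9690
Node (3,2) S=128.0925: V=(p*·0.0000+(1−p*)·45.8995)/1.29=8.8953; Δ=(0.0000−45.8995)/(183.1723−111.4405)=-0.6399; B=V−Δ·S=90.8586
Node (3,3) S=210.5429: V=(p*·0.0000+(1−p*)·0.0000)/1.29=0.0000; Δ=(0.0000−0.0000)/(301.0764−183.1723)=0.0000; B=V−Δ·S=0.0000
Node (2,0) S=54.4968: V=(p*·44.0386+(1−p*)·74.5568)/1.29=40.0528; Δ=(44.0386−74.5568)/(77.9304−47.4122)=-1.0000; B=V−Δ·S=94.5496
Node (2,1) S=89.5752: V=(p*·8.8953+(1−p*)·44.0386)/1.29=13.7063; Δ=(8.8953−44.0386)/(128.0925−77.9304)=-0.7006; B=V−Δ·S=76.4622
Node (2,2) S=147.2328: V=(p*·0.0000+(1−p*)·8.8953)/1.29=1.7239; Δ=(0.0000−8.8953)/(210.5429−128.0925)=-0.1079; B=V−Δ·S=17.6083
Node (1,0) S=62.6400: V=(p*·13.7063+(1−p*)·40.0528)/1.29=15.7309; Δ=(13.7063−40.0528)/(89.5752−54.4968)=-0.7511; B=V−Δ·S=62.7783
Node (1,1) S=102.9600: V=(p*·1.7239+(1−p*)·13.7063)/1.29=3.6585; Δ=(1.7239−13.7063)/(147.2328−89.5752)=-0.2078; B=V−Δ·S=25.0556
Node (0,0) S=72.0000: V=(p*·3.6585+(1−p*)·15.7309)/1.29=5.1757; Δ=(3.6585−15.7309)/(102.9600−62.6400)=-0.2994; B=V−Δ·S=26.7336
The time-0 hedge costs 5.1757, which is the no-arbitrage price.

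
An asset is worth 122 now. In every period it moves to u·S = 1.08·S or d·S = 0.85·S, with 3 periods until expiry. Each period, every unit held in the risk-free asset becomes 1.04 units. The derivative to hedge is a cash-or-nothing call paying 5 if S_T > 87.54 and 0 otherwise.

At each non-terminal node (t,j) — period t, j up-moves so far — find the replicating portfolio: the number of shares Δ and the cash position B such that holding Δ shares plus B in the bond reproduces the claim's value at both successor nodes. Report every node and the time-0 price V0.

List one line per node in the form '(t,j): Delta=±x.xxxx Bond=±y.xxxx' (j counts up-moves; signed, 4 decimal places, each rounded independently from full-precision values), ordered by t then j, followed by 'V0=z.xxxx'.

(0,0): Delta=0.0050 Bond=3.8137
(1,0): Delta=0.0351 Bond=0.8477
(1,1): Delta=0.0000 Bond=4.6228
(2,0): Delta=0.2466 Bond=-17.7676
(2,1): Delta=0.0000 Bond=4.8077
(2,2): Delta=0.0000 Bond=4.8077
V0=4.4216

The replicating-portfolio and risk-neutral prices coincide; use p* = (1.04−0.85)/(1.08−0.85) = 0.8261 for the latter.
At expiry t=3: V(3,0)=0.0000, V(3,1)=5.0000, V(3,2)=5.0000, V(3,3)=5.0000
  t=2,j=0: stock 88.1450 → up 95.1966 (V=5.0000), down 74.9232 (V=0.0000). Price 3.9716; hedge Δ=0.2466, bond B=-17.7676.
  t=2,j=1: stock 111.9960 → up 120.9557 (V=5.0000), down 95.1966 (V=5.0000). Price 4.8077; hedge Δ=0.0000, bond B=4.8077.
  t=2,j=2: stock 142.3008 → up 153.6849 (V=5.0000), down 120.9557 (V=5.0000). Price 4.8077; hedge Δ=0.0000, bond B=4.8077.
  t=1,j=0: stock 103.7000 → up 111.9960 (V=4.8077), down 88.1450 (V=3.9716). Price 4.4830; hedge Δ=0.0351, bond B=0.8477.
  t=1,j=1: stock 131.7600 → up 142.3008 (V=4.8077), down 111.9960 (V=4.8077). Price 4.6228; hedge Δ=0.0000, bond B=4.6228.
  t=0,j=0: stock 122.0000 → up 131.7600 (V=4.6228), down 103.7000 (V=4.4830). Price 4.4216; hedge Δ=0.0050, bond B=3.8137.
Check: Δ(0,0)·S0 + B(0,0) = 4.4216 = V0.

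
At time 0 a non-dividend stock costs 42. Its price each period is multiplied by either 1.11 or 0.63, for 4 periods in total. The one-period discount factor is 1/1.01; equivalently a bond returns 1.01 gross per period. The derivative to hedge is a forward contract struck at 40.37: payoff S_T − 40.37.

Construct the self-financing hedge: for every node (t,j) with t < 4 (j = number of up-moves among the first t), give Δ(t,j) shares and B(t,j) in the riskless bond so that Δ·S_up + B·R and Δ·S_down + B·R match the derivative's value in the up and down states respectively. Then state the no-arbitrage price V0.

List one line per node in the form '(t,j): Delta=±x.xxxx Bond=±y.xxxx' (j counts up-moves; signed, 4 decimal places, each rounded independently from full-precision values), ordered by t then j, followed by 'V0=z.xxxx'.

The replicating-portfolio and risk-neutral prices coincide; use p* = (1.01−0.63)/(1.11−0.63) = 0.7917 for the latter.
Terminal payoffs: V(4,0)=-33.7538, V(4,1)=-28.7128, V(4,2)=-19.8311, V(4,3)=-4.1825, V(4,4)=23.3890
  t=3,j=0: stock 10.5020 → up 11.6572 (V=-28.7128), down 6.6162 (V=-33.7538). Price -29.4683; hedge Δ=1.0000, bond B=-39.9703.
  t=3,j=1: stock 18.5035 → up 20.5389 (V=-19.8311), down 11.6572 (V=-28.7128). Price -21.4668; hedge Δ=1.0000, bond B=-39.9703.
  t=3,j=2: stock 32.6014 → up 36.1875 (V=-4.1825), down 20.5389 (V=-19.8311). Price -7.3689; hedge Δ=1.0000, bond B=-39.9703.
  t=3,j=3: stock 57.4405 → up 63.7590 (V=23.3890), down 36.1875 (V=-4.1825). Price 17.4702; hedge Δ=1.0000, bond B=-39.9703.
  t=2,j=0: stock 16.6698 → up 18.5035 (V=-21.4668), down 10.5020 (V=-29.4683). Price -22.9048; hedge Δ=1.0000, bond B=-39.5746.
  t=2,j=1: stock 29.3706 → up 32.6014 (V=-7.3689), down 18.5035 (V=-21.4668). Price -10.2040; hedge Δ=1.0000, bond B=-39.5746.
  t=2,j=2: stock 51.7482 → up 57.4405 (V=17.4702), down 32.6014 (V=-7.3689). Price 12.1736; hedge Δ=1.0000, bond B=-39.5746.
  t=1,j=0: stock 26.4600 → up 29.3706 (V=-10.2040), down 16.6698 (V=-22.9048). Price -12.7227; hedge Δ=1.0000, bond B=-39.1827.
  t=1,j=1: stock 46.6200 → up 51.7482 (V=12.1736), down 29.3706 (V=-10.2040). Price 7.4373; hedge Δ=1.0000, bond B=-39.1827.
  t=0,j=0: stock 42.0000 → up 46.6200 (V=7.4373), down 26.4600 (V=-12.7227). Price 3.2052; hedge Δ=1.0000, bond B=-38.7948.
Each (Δ,B) replicates both successor values, so the strategy is self-financing and V0 is arbitrage-free.

(0,0): Delta=1.0000 Bond=-38.7948
(1,0): Delta=1.0000 Bond=-39.1827
(1,1): Delta=1.0000 Bond=-39.1827
(2,0): Delta=1.0000 Bond=-39.5746
(2,1): Delta=1.0000 Bond=-39.5746
(2,2): Delta=1.0000 Bond=-39.5746
(3,0): Delta=1.0000 Bond=-39.9703
(3,1): Delta=1.0000 Bond=-39.9703
(3,2): Delta=1.0000 Bond=-39.9703
(3,3): Delta=1.0000 Bond=-39.9703
V0=3.2052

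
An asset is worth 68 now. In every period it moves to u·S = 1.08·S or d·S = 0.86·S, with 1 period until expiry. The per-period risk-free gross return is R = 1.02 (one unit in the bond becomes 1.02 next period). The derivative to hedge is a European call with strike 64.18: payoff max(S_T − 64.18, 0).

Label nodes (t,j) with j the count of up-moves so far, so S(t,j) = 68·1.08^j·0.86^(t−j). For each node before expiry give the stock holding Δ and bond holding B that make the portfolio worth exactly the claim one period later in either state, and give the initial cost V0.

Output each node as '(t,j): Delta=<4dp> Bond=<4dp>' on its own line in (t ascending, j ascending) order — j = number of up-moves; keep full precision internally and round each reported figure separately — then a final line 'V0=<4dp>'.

(0,0): Delta=0.6190 Bond=-35.4884
V0=6.6025

Since d<R<u, set p* = (R−d)/(u−d) = 0.7273; price each node as the discounted p*-expectation of its children.
Terminal payoffs: V(1,0)=0.0000, V(1,1)=9.2600
Node (0,0) S=68.0000: V=(p*·9.2600+(1−p*)·0.0000)/1.02=6.6025; Δ=(9.2600−0.0000)/(73.4400−58.4800)=0.6190; B=V−Δ·S=-35.4884
Root portfolio cost Δ·68+B reproduces V0=6.6025.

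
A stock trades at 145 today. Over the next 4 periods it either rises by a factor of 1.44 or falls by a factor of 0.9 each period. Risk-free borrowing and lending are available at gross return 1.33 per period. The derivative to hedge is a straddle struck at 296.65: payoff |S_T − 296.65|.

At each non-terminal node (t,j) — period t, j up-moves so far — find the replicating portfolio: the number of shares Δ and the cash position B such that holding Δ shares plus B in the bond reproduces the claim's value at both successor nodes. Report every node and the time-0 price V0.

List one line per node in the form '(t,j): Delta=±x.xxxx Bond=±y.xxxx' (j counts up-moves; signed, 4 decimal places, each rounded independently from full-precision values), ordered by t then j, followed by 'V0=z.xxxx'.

No-arbitrage ⇒ martingale measure with p* = (R−d)/(u−d) = 0.7963.
Payoff layer (t=4): V(4,0)=201.5155, V(4,1)=144.4348, V(4,2)=53.1057, V(4,3)=93.0209, V(4,4)=326.8235
Node (3,0) S=105.7050: V=(p*·144.4348+(1−p*)·201.5155)/1.33=117.3401; Δ=(144.4348−201.5155)/(152.2152−95.1345)=-1.0000; B=V−Δ·S=223.0451
Node (3,1) S=169.1280: V=(p*·53.1057+(1−p*)·144.4348)/1.33=53.9171; Δ=(53.1057−144.4348)/(243.5443−152.2152)=-1.0000; B=V−Δ·S=223.0451
Node (3,2) S=270.6048: V=(p*·93.0209+(1−p*)·53.1057)/1.33=63.8271; Δ=(93.0209−53.1057)/(389.6709−243.5443)=0.2732; B=V−Δ·S=-10.0900
Node (3,3) S=432.9677: V=(p*·326.8235+(1−p*)·93.0209)/1.33=209.9226; Δ=(326.8235−93.0209)/(623.4735−389.6709)=1.0000; B=V−Δ·S=-223.0451
Node (2,0) S=117.4500: V=(p*·53.9171+(1−p*)·117.3401)/1.33=50.2531; Δ=(53.9171−117.3401)/(169.1280−105.7050)=-1.0000; B=V−Δ·S=167.7031
Node (2,1) S=187.9200: V=(p*·63.8271+(1−p*)·53.9171)/1.33=46.4725; Δ=(63.8271−53.9171)/(270.6048−169.1280)=0.0977; B=V−Δ·S=28.1207
Node (2,2) S=300.6720: V=(p*·209.9226+(1−p*)·63.8271)/1.33=135.4604; Δ=(209.9226−63.8271)/(432.9677−270.6048)=0.8998; B=V−Δ·S=-135.0867
Node (1,0) S=130.5000: V=(p*·46.4725+(1−p*)·50.2531)/1.33=35.5208; Δ=(46.4725−50.2531)/(187.9200−117.4500)=-0.0536; B=V−Δ·S=42.5219
Node (1,1) S=208.8000: V=(p*·135.4604+(1−p*)·46.4725)/1.33=88.2205; Δ=(135.4604−46.4725)/(300.6720−187.9200)=0.7892; B=V−Δ·S=-76.5720
Node (0,0) S=145.0000: V=(p*·88.2205+(1−p*)·35.5208)/1.33=58.2597; Δ=(88.2205−35.5208)/(208.8000−130.5000)=0.6730; B=V−Δ·S=-39.3324
Self-financing check: at every node Δ·S+B equals the discounted successor values.

(0,0): Delta=0.6730 Bond=-39.3324
(1,0): Delta=-0.0536 Bond=42.5219
(1,1): Delta=0.7892 Bond=-76.5720
(2,0): Delta=-1.0000 Bond=167.7031
(2,1): Delta=0.0977 Bond=28.1207
(2,2): Delta=0.8998 Bond=-135.0867
(3,0): Delta=-1.0000 Bond=223.0451
(3,1): Delta=-1.0000 Bond=223.0451
(3,2): Delta=0.2732 Bond=-10.0900
(3,3): Delta=1.0000 Bond=-223.0451
V0=58.2597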